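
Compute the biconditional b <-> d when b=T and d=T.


Biconditional is true when both operands have the same truth value.
Substitute: b=T, d=T.
T <-> T evaluates to T.

T


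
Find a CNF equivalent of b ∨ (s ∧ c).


Step 1: Distribute ∨ over ∧: b ∨ (s ∧ c) = (b ∨ s) ∧ (b ∨ c).

(b ∨ s) ∧ (b ∨ c)


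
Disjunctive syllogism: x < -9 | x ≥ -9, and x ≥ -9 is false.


Disjunctive syllogism: from (P ∨ Q) and ¬P, infer Q.
One disjunct, 'x ≥ -9', is ruled out; the other must hold.

x < -9


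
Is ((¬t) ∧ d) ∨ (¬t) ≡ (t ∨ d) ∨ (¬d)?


Compare truth tables:
d | t | φ | ψ
-------------
F | F | T | T
T | F | T | T
F | T | F | T
T | T | F | T
They differ at row 3 (d=F, t=T): φ=F but ψ=T.

No, they are not logically equivalent.


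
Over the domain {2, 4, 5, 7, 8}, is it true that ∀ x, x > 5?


Evaluate the predicate on each element: 2:F, 4:F, 5:F, 7:T, 8:T.
Counterexample x = 2 fails the predicate.

F


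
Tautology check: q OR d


Build the truth table over {d, q}:
d | q | φ
---------
F | F | F
T | F | T
F | T | T
T | T | T
Counterexample at row 1: with d=F, q=F, the formula is F.

No, it is not a tautology.


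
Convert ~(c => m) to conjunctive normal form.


Step 1: Rewrite c → m as ¬c ∨ m.
Step 2: Negate: ¬(¬c ∨ m) = c ∧ ¬m (De Morgan + double negation).

c & (~m)


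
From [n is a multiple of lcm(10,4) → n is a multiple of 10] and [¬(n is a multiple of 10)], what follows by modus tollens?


Modus tollens: from (P → Q) and ¬Q, infer ¬P.
Q = 'n is a multiple of 10' is denied; since P → Q, P must also fail.

Not (n is a multiple of lcm(10,4)).


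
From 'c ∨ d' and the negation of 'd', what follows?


Disjunctive syllogism: from (P ∨ Q) and ¬P, infer Q.
One disjunct, 'd', is ruled out; the other must hold.

c


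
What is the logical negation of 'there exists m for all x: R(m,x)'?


Negation flips each quantifier (∀↔∃) and negates the inner predicate.
¬(there exists m for all x: φ) = for all m there exists x: ¬φ.

for all m there exists x: NOT(R(m,x))


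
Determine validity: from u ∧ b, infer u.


This matches the form of conjunction elimination: the conclusion follows in every model of the premises.

Valid.


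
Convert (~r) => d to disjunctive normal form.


Step 1: Rewrite (¬r) → d as ¬(¬r) ∨ d.
Step 2: Eliminate any double negations (¬¬X = X).

r | d


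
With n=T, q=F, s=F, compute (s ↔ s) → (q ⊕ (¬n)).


Substitute n=T, q=F, s=F:
s ↔ s = F ↔ F = T
¬n = F
q ⊕ (¬n) = F ⊕ F = F
(s ↔ s) → (q ⊕ (¬n)) = T → F = F

F


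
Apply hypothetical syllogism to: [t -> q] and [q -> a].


Hypothetical syllogism: from (P → Q) and (Q → R), infer (P → R).
Chain the two implications through the shared middle term 'q'.

t -> a


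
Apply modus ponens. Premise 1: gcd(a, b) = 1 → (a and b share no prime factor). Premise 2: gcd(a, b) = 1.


Modus ponens: from (P → Q) and P, infer Q.
P = 'gcd(a, b) = 1' is asserted, and P → Q holds, so Q follows.

(a and b share no prime factor).


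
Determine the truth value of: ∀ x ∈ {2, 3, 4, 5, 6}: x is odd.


Evaluate the predicate on each element: 2:F, 3:T, 4:F, 5:T, 6:F.
Counterexample x = 2 fails the predicate.

F


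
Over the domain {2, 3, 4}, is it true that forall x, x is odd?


Evaluate the predicate on each element: 2:False, 3:True, 4:False.
Counterexample x = 2 fails the predicate.

False


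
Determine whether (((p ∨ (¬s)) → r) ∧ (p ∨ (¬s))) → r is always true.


Build the truth table over {p, r, s}:
p | r | s | φ
-------------
F | F | F | T
T | F | F | T
F | T | F | T
T | T | F | T
F | F | T | T
T | F | T | T
F | T | T | T
T | T | T | T
Every row evaluates to true.

Yes, it is a tautology.


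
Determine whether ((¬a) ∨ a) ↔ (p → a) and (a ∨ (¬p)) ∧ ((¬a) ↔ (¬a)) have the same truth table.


Compare truth tables:
a | p | φ | ψ
-------------
F | F | T | T
T | F | T | T
F | T | F | F
T | T | T | T
The columns φ and ψ agree on every row.

Yes, they are logically equivalent.


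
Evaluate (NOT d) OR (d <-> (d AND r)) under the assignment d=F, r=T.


Substitute d=F, r=T:
NOT d = T
d AND r = F AND T = F
d <-> (d AND r) = F <-> F = T
(NOT d) OR (d <-> (d AND r)) = T OR T = T

T


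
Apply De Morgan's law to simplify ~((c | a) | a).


De Morgan: the negation of a disjunction is the conjunction of the negations.
Distribute ~ across |, flipping it to &, and negate each literal.

((~c) & (~a)) & (~a)


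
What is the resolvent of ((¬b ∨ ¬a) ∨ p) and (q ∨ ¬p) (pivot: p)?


The clauses contain complementary literals p and ¬p.
Resolution eliminates this pair and disjoins the remaining literals (merging duplicates).

((¬a ∨ ¬b) ∨ q)


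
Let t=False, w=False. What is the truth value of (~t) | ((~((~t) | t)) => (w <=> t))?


Substitute t=False, w=False:
~t = True
~t = True
(~t) | t = True | False = True
~((~t) | t) = False
w <=> t = False <=> False = True
(~((~t) | t)) => (w <=> t) = False => True = True
(~t) | ((~((~t) | t)) => (w <=> t)) = True | True = True

True


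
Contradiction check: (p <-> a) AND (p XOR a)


Truth table over {a, p}:
a | p | φ
---------
F | F | F
T | F | F
F | T | F
T | T | F
Every row is false.

Yes, it is a contradiction.


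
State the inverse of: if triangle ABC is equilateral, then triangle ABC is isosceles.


The inverse of (P → Q) is (¬P → ¬Q). It is equivalent to the converse, not to the original.
Here P = 'triangle ABC is equilateral' and Q = 'triangle ABC is isosceles'.

If not (triangle ABC is equilateral), then not (triangle ABC is isosceles).


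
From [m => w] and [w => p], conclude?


Hypothetical syllogism: from (P → Q) and (Q → R), infer (P → R).
Chain the two implications through the shared middle term 'w'.

m => p


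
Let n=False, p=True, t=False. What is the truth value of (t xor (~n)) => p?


Substitute n=False, p=True, t=False:
~n = True
t xor (~n) = False xor True = True
(t xor (~n)) => p = True => True = True

True


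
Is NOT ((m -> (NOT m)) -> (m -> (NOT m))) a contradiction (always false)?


Truth table over {m}:
m | φ
-----
F | F
T | F
Every row is false.

Yes, it is a contradiction.


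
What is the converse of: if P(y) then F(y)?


The converse of (P → Q) is (Q → P). It is not in general equivalent to the original.
Here P = 'P(y)' and Q = 'F(y)'.

If F(y), then P(y).


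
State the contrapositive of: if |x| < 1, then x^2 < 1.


The contrapositive of (P → Q) is (¬Q → ¬P); it is logically equivalent to the original.
Here P = '|x| < 1' and Q = 'x^2 < 1'.

If not (x^2 < 1), then not (|x| < 1).


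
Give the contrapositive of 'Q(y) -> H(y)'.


The contrapositive of (P → Q) is (¬Q → ¬P); it is logically equivalent to the original.
Here P = 'Q(y)' and Q = 'H(y)'.

If not (H(y)), then not (Q(y)).


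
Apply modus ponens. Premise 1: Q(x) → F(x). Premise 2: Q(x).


Modus ponens: from (P → Q) and P, infer Q.
P = 'Q(x)' is asserted, and P → Q holds, so Q follows.

F(x).


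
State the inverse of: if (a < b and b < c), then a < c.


The inverse of (P → Q) is (¬P → ¬Q). It is equivalent to the converse, not to the original.
Here P = '(a < b and b < c)' and Q = 'a < c'.

If not ((a < b and b < c)), then not (a < c).


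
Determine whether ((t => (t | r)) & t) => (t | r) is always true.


Build the truth table over {r, t}:
r | t | φ
---------
False | False | True
True | False | True
False | True | True
True | True | True
Every row evaluates to true.

Yes, it is a tautology.


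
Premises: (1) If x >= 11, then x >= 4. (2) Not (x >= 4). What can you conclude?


Modus tollens: from (P → Q) and ¬Q, infer ¬P.
Q = 'x >= 4' is denied; since P → Q, P must also fail.

Not (x >= 11).


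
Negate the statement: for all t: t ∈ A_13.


¬(for all x: φ) = there exists x: ¬φ, and ¬(there exists x: φ) = for all x: ¬φ.
Apply to the universal statement.

there exists t: NOT(t ∈ A_13)


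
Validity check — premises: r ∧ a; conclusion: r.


This matches the form of conjunction elimination: the conclusion follows in every model of the premises.

Valid.


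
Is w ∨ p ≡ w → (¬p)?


Compare truth tables:
p | w | φ | ψ
-------------
F | F | F | T
T | F | T | T
F | T | T | T
T | T | T | F
They differ at row 1 (p=F, w=F): φ=F but ψ=T.

No, they are not logically equivalent.


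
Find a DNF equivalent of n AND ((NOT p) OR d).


Step 1: Distribute ∧ over ∨: n ∧ ((¬p) ∨ d) = (n ∧ (¬p)) ∨ (n ∧ d).

(n AND (NOT p)) OR (n AND d)


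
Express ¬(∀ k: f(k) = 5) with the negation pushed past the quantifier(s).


¬(∀ x: φ) = ∃ x: ¬φ, and ¬(∃ x: φ) = ∀ x: ¬φ.
Apply to the universal statement.

∃ k: ¬(f(k) = 5)


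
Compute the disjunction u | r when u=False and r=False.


Disjunction is false only when both operands are false.
Substitute: u=False, r=False.
False | False evaluates to False.

False


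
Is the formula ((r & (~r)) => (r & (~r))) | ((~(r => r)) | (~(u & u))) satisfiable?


Search for a satisfying assignment over {r, u}.
Try r=False, u=False: the formula evaluates to True.
A satisfying assignment exists.

Satisfiable.


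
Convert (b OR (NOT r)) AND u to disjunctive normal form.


Step 1: Distribute ∧ over ∨: (b ∨ (¬r)) ∧ u = (b ∧ u) ∨ ((¬r) ∧ u).

(b AND u) OR ((NOT r) AND u)


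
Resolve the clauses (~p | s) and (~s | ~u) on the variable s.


The clauses contain complementary literals s and ~s.
Resolution eliminates this pair and disjoins the remaining literals (merging duplicates).

(~p | ~u)


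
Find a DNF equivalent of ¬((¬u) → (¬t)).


Step 1: Rewrite implication then negate: ¬(¬(¬u) ∨ (¬t)) = (¬u) ∧ ¬(¬t).
Step 2: Eliminate any double negations (¬¬X = X).

(¬u) ∧ t


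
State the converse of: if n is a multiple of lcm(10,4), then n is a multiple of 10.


The converse of (P → Q) is (Q → P). It is not in general equivalent to the original.
Here P = 'n is a multiple of lcm(10,4)' and Q = 'n is a multiple of 10'.

If n is a multiple of 10, then n is a multiple of lcm(10,4).


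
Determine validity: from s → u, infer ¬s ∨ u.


This matches the form of material implication: the conclusion follows in every model of the premises.

Valid.


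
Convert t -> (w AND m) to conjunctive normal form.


Step 1: Rewrite t → (w ∧ m) as ¬t ∨ (w ∧ m).
Step 2: Distribute ∨ over ∧.

((NOT t) OR w) AND ((NOT t) OR m)


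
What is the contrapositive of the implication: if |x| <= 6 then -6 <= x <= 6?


The contrapositive of (P → Q) is (¬Q → ¬P); it is logically equivalent to the original.
Here P = '|x| <= 6' and Q = '-6 <= x <= 6'.

If not (-6 <= x <= 6), then not (|x| <= 6).


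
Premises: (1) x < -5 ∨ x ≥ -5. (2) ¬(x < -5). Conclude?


Disjunctive syllogism: from (P ∨ Q) and ¬P, infer Q.
One disjunct, 'x < -5', is ruled out; the other must hold.

x ≥ -5


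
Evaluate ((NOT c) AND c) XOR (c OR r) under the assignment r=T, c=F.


Substitute r=T, c=F:
NOT c = T
(NOT c) AND c = T AND F = F
c OR r = F OR T = T
((NOT c) AND c) XOR (c OR r) = F XOR T = T

T


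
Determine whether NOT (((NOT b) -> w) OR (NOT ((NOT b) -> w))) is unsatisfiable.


Truth table over {b, w}:
b | w | φ
---------
F | F | F
T | F | F
F | T | F
T | T | F
Every row is false.

Yes, it is a contradiction.


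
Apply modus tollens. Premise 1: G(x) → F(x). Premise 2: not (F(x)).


Modus tollens: from (P → Q) and ¬Q, infer ¬P.
Q = 'F(x)' is denied; since P → Q, P must also fail.

Not (G(x)).


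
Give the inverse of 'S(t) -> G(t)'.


The inverse of (P → Q) is (¬P → ¬Q). It is equivalent to the converse, not to the original.
Here P = 'S(t)' and Q = 'G(t)'.

If not (S(t)), then not (G(t)).


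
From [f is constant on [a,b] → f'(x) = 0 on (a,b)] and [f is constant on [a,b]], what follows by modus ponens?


Modus ponens: from (P → Q) and P, infer Q.
P = 'f is constant on [a,b]' is asserted, and P → Q holds, so Q follows.

f'(x) = 0 on (a,b).


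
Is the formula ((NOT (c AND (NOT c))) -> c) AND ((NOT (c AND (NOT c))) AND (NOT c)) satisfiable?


Check all 2 assignments over {c}:
c | φ
-----
F | F
T | F
No assignment makes the formula true.

Unsatisfiable.


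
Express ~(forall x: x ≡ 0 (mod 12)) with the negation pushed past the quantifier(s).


¬(forall x: φ) = exists x: ¬φ, and ¬(exists x: φ) = forall x: ¬φ.
Apply to the universal statement.

exists x: ~(x ≡ 0 (mod 12))


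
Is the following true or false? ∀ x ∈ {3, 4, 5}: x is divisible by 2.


Evaluate the predicate on each element: 3:F, 4:T, 5:F.
Counterexample x = 3 fails the predicate.

F


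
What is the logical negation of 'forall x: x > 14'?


¬(forall x: φ) = exists x: ¬φ, and ¬(exists x: φ) = forall x: ¬φ.
Apply to the universal statement.

exists x: ~(x > 14)


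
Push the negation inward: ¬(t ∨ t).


De Morgan: the negation of a disjunction is the conjunction of the negations.
Distribute ¬ across ∨, flipping it to ∧, and negate each literal.

(¬t) ∧ (¬t)


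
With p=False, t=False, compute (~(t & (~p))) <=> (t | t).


Substitute p=False, t=False:
~p = True
t & (~p) = False & True = False
~(t & (~p)) = True
t | t = False | False = False
(~(t & (~p))) <=> (t | t) = True <=> False = False

False


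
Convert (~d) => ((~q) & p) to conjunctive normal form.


Step 1: Rewrite (¬d) → ((¬q) ∧ p) as ¬(¬d) ∨ ((¬q) ∧ p).
Step 2: Distribute ∨ over ∧.
Step 3: Eliminate any double negations (¬¬X = X).

(d | (~q)) & (d | p)


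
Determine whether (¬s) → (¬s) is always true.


Build the truth table over {s}:
s | φ
-----
F | T
T | T
Every row evaluates to true.

Yes, it is a tautology.


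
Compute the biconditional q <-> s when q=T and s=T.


Biconditional is true when both operands have the same truth value.
Substitute: q=T, s=T.
T <-> T evaluates to T.

T


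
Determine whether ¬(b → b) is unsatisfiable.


Truth table over {b}:
b | φ
-----
F | F
T | F
Every row is false.

Yes, it is a contradiction.


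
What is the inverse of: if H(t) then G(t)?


The inverse of (P → Q) is (¬P → ¬Q). It is equivalent to the converse, not to the original.
Here P = 'H(t)' and Q = 'G(t)'.

If not (H(t)), then not (G(t)).


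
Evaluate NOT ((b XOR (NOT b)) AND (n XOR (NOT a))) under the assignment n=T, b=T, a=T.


Substitute n=T, b=T, a=T:
NOT b = F
b XOR (NOT b) = T XOR F = T
NOT a = F
n XOR (NOT a) = T XOR F = T
(b XOR (NOT b)) AND (n XOR (NOT a)) = T AND T = T
NOT ((b XOR (NOT b)) AND (n XOR (NOT a))) = F

F


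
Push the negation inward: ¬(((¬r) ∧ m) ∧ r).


De Morgan: the negation of a conjunction is the disjunction of the negations.
Distribute ¬ across ∧, flipping it to ∨, and negate each literal.

(r ∨ (¬m)) ∨ (¬r)


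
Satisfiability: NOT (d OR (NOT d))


Check all 2 assignments over {d}:
d | φ
-----
F | F
T | F
No assignment makes the formula true.

Unsatisfiable.


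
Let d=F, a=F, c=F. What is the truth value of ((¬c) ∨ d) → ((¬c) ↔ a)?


Substitute d=F, a=F, c=F:
¬c = T
(¬c) ∨ d = T ∨ F = T
¬c = T
(¬c) ↔ a = T ↔ F = F
((¬c) ∨ d) → ((¬c) ↔ a) = T → F = F

F


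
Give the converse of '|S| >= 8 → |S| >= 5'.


The converse of (P → Q) is (Q → P). It is not in general equivalent to the original.
Here P = '|S| >= 8' and Q = '|S| >= 5'.

If |S| >= 5, then |S| >= 8.


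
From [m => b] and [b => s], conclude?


Hypothetical syllogism: from (P → Q) and (Q → R), infer (P → R).
Chain the two implications through the shared middle term 'b'.

m => s


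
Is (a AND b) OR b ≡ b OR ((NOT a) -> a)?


Compare truth tables:
a | b | φ | ψ
-------------
F | F | F | F
T | F | F | T
F | T | T | T
T | T | T | T
They differ at row 2 (a=T, b=F): φ=F but ψ=T.

No, they are not logically equivalent.


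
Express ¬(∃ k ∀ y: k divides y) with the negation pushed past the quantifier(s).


Negation flips each quantifier (∀↔∃) and negates the inner predicate.
¬(∃ k ∀ y: φ) = ∀ k ∃ y: ¬φ.

∀ k ∃ y: ¬(k divides y)


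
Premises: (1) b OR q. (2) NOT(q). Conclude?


Disjunctive syllogism: from (P ∨ Q) and ¬P, infer Q.
One disjunct, 'q', is ruled out; the other must hold.

b


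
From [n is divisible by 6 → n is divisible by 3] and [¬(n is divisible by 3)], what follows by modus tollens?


Modus tollens: from (P → Q) and ¬Q, infer ¬P.
Q = 'n is divisible by 3' is denied; since P → Q, P must also fail.

Not (n is divisible by 6).


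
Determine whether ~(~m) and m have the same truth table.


Compare truth tables:
m | φ | ψ
---------
False | False | False
True | True | True
The columns φ and ψ agree on every row.

Yes, they are logically equivalent.


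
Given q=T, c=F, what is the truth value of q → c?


Implication is false only when antecedent is true and consequent is false.
Substitute: q=T, c=F.
T → F evaluates to F.

F


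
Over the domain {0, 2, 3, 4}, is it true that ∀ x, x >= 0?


Evaluate the predicate on each element: 0:T, 2:T, 3:T, 4:T.
Every element satisfies the predicate.

T


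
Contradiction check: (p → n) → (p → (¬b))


Truth table over {b, n, p}:
b | n | p | φ
-------------
F | F | F | T
T | F | F | T
F | T | F | T
T | T | F | T
F | F | T | T
T | F | T | T
F | T | T | T
T | T | T | F
Satisfying assignment at row 1: b=F, n=F, p=F gives T.

No, it is not a contradiction.


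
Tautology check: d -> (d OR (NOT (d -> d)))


Build the truth table over {d}:
d | φ
-----
F | T
T | T
Every row evaluates to true.

Yes, it is a tautology.


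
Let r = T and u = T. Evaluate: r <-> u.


Biconditional is true when both operands have the same truth value.
Substitute: r=T, u=T.
T <-> T evaluates to T.

T


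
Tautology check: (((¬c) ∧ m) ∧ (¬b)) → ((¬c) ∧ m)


Build the truth table over {b, c, m}:
b | c | m | φ
-------------
F | F | F | T
T | F | F | T
F | T | F | T
T | T | F | T
F | F | T | T
T | F | T | T
F | T | T | T
T | T | T | T
Every row evaluates to true.

Yes, it is a tautology.


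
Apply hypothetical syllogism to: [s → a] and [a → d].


Hypothetical syllogism: from (P → Q) and (Q → R), infer (P → R).
Chain the two implications through the shared middle term 'a'.

s → d


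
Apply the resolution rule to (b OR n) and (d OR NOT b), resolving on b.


The clauses contain complementary literals b and NOTb.
Resolution eliminates this pair and disjoins the remaining literals (merging duplicates).

(n OR d)


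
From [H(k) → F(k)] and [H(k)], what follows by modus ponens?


Modus ponens: from (P → Q) and P, infer Q.
P = 'H(k)' is asserted, and P → Q holds, so Q follows.

F(k).


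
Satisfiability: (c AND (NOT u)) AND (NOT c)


Check all 4 assignments over {c, u}:
c | u | φ
---------
F | F | F
T | F | F
F | T | F
T | T | F
No assignment makes the formula true.

Unsatisfiable.


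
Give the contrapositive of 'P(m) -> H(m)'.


The contrapositive of (P → Q) is (¬Q → ¬P); it is logically equivalent to the original.
Here P = 'P(m)' and Q = 'H(m)'.

If not (H(m)), then not (P(m)).


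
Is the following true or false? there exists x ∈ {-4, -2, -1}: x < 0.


Evaluate the predicate on each element: -4:T, -2:T, -1:T.
Witness x = -4 satisfies the predicate.

T


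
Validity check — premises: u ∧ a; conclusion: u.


This matches the form of conjunction elimination: the conclusion follows in every model of the premises.

Valid.


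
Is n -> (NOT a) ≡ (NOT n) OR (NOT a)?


Compare truth tables:
a | n | φ | ψ
-------------
F | F | T | T
T | F | T | T
F | T | T | T
T | T | F | F
The columns φ and ψ agree on every row.

Yes, they are logically equivalent.


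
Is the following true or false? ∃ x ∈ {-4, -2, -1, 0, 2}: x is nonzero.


Evaluate the predicate on each element: -4:T, -2:T, -1:T, 0:F, 2:T.
Witness x = -4 satisfies the predicate.

T


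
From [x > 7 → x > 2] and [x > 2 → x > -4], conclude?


Hypothetical syllogism: from (P → Q) and (Q → R), infer (P → R).
Chain the two implications through the shared middle term 'x > 2'.

x > 7 → x > -4


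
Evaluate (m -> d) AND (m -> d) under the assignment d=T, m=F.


Substitute d=T, m=F:
m -> d = F -> T = T
m -> d = F -> T = T
(m -> d) AND (m -> d) = T AND T = T

T


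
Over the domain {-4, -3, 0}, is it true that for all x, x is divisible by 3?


Evaluate the predicate on each element: -4:F, -3:T, 0:T.
Counterexample x = -4 fails the predicate.

F


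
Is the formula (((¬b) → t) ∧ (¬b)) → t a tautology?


Build the truth table over {b, t}:
b | t | φ
---------
F | F | T
T | F | T
F | T | T
T | T | T
Every row evaluates to true.

Yes, it is a tautology.


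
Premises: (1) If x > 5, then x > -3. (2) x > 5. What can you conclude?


Modus ponens: from (P → Q) and P, infer Q.
P = 'x > 5' is asserted, and P → Q holds, so Q follows.

x > -3.


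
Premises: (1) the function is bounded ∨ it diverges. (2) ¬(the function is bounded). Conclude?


Disjunctive syllogism: from (P ∨ Q) and ¬P, infer Q.
One disjunct, 'the function is bounded', is ruled out; the other must hold.

it diverges


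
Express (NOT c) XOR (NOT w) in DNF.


Step 1: (¬c) ⊕ (¬w) is true exactly when they disagree: ((¬c) ∧ ¬(¬w)) ∨ (¬(¬c) ∧ (¬w)).
Step 2: Eliminate any double negations (¬¬X = X).

((NOT c) AND w) OR (c AND (NOT w))


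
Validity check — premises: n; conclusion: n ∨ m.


This matches the form of disjunction introduction: the conclusion follows in every model of the premises.

Valid.


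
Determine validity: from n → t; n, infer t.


This matches the form of modus ponens: the conclusion follows in every model of the premises.

Valid.


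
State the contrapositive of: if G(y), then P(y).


The contrapositive of (P → Q) is (¬Q → ¬P); it is logically equivalent to the original.
Here P = 'G(y)' and Q = 'P(y)'.

If not (P(y)), then not (G(y)).


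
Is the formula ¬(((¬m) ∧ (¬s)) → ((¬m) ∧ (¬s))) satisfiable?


Check all 4 assignments over {m, s}:
m | s | φ
---------
F | F | F
T | F | F
F | T | F
T | T | F
No assignment makes the formula true.

Unsatisfiable.


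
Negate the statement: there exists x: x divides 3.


¬(for all x: φ) = there exists x: ¬φ, and ¬(there exists x: φ) = for all x: ¬φ.
Apply to the existential statement.

for all x: NOT(x divides 3)


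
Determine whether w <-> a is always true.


Build the truth table over {a, w}:
a | w | φ
---------
F | F | T
T | F | F
F | T | F
T | T | T
Counterexample at row 2: with a=T, w=F, the formula is F.

No, it is not a tautology.


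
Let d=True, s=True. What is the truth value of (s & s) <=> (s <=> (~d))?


Substitute d=True, s=True:
s & s = True & True = True
~d = False
s <=> (~d) = True <=> False = False
(s & s) <=> (s <=> (~d)) = True <=> False = False

False


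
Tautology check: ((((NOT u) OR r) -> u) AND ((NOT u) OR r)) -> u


Build the truth table over {r, u}:
r | u | φ
---------
F | F | T
T | F | T
F | T | T
T | T | T
Every row evaluates to true.

Yes, it is a tautology.


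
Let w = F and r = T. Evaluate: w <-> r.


Biconditional is true when both operands have the same truth value.
Substitute: w=F, r=T.
F <-> T evaluates to F.

F


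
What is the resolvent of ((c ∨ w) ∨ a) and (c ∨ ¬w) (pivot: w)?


The clauses contain complementary literals w and ¬w.
Resolution eliminates this pair and disjoins the remaining literals (merging duplicates).

(c ∨ a)


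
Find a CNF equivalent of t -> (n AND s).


Step 1: Rewrite t → (n ∧ s) as ¬t ∨ (n ∧ s).
Step 2: Distribute ∨ over ∧.

((NOT t) OR n) AND ((NOT t) OR s)


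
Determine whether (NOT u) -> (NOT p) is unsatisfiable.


Truth table over {p, u}:
p | u | φ
---------
F | F | T
T | F | F
F | T | T
T | T | T
Satisfying assignment at row 1: p=F, u=F gives T.

No, it is not a contradiction.


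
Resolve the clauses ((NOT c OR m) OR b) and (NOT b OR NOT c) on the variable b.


The clauses contain complementary literals b and NOTb.
Resolution eliminates this pair and disjoins the remaining literals (merging duplicates).

(NOT c OR m)


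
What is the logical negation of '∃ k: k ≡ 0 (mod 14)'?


¬(∀ x: φ) = ∃ x: ¬φ, and ¬(∃ x: φ) = ∀ x: ¬φ.
Apply to the existential statement.

∀ k: ¬(k ≡ 0 (mod 14))


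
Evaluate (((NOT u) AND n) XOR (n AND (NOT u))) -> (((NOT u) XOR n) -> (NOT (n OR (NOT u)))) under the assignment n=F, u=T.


Substitute n=F, u=T:
… (earlier sub-steps elided)
NOT u = F
n AND (NOT u) = F AND F = F
((NOT u) AND n) XOR (n AND (NOT u)) = F XOR F = F
NOT u = F
(NOT u) XOR n = F XOR F = F
NOT u = F
n OR (NOT u) = F OR F = F
NOT (n OR (NOT u)) = T
((NOT u) XOR n) -> (NOT (n OR (NOT u))) = F -> T = T
(((NOT u) AND n) XOR (n AND (NOT u))) -> (((NOT u) XOR n) -> (NOT (n OR (NOT u)))) = F -> T = T

T


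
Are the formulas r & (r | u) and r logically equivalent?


Compare truth tables:
r | u | φ | ψ
-------------
False | False | False | False
True | False | True | True
False | True | False | False
True | True | True | True
The columns φ and ψ agree on every row.

Yes, they are logically equivalent.


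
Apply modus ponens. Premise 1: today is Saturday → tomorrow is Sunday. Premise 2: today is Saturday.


Modus ponens: from (P → Q) and P, infer Q.
P = 'today is Saturday' is asserted, and P → Q holds, so Q follows.

tomorrow is Sunday.


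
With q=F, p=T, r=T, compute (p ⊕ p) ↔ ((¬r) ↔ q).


Substitute q=F, p=T, r=T:
p ⊕ p = T ⊕ T = F
¬r = F
(¬r) ↔ q = F ↔ F = T
(p ⊕ p) ↔ ((¬r) ↔ q) = F ↔ T = F

F


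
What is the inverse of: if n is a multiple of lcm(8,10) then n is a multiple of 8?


The inverse of (P → Q) is (¬P → ¬Q). It is equivalent to the converse, not to the original.
Here P = 'n is a multiple of lcm(8,10)' and Q = 'n is a multiple of 8'.

If not (n is a multiple of lcm(8,10)), then not (n is a multiple of 8).


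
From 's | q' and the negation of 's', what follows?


Disjunctive syllogism: from (P ∨ Q) and ¬P, infer Q.
One disjunct, 's', is ruled out; the other must hold.

q


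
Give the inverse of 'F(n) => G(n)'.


The inverse of (P → Q) is (¬P → ¬Q). It is equivalent to the converse, not to the original.
Here P = 'F(n)' and Q = 'G(n)'.

If not (F(n)), then not (G(n)).


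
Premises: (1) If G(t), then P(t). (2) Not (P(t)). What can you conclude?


Modus tollens: from (P → Q) and ¬Q, infer ¬P.
Q = 'P(t)' is denied; since P → Q, P must also fail.

Not (G(t)).


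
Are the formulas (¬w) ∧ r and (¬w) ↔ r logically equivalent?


Compare truth tables:
r | w | φ | ψ
-------------
F | F | F | F
T | F | T | T
F | T | F | T
T | T | F | F
They differ at row 3 (r=F, w=T): φ=F but ψ=T.

No, they are not logically equivalent.


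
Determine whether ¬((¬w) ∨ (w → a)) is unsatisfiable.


Truth table over {a, w}:
a | w | φ
---------
F | F | F
T | F | F
F | T | T
T | T | F
Satisfying assignment at row 3: a=F, w=T gives T.

No, it is not a contradiction.


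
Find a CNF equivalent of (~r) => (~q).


Step 1: Rewrite (¬r) → (¬q) as ¬(¬r) ∨ (¬q).
Step 2: Eliminate any double negations (¬¬X = X).

r | (~q)


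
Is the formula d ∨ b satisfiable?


Search for a satisfying assignment over {b, d}.
Try b=T, d=F: the formula evaluates to T.
A satisfying assignment exists.

Satisfiable.


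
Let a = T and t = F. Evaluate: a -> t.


Implication is false only when antecedent is true and consequent is false.
Substitute: a=T, t=F.
T -> F evaluates to F.

F


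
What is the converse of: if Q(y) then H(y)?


The converse of (P → Q) is (Q → P). It is not in general equivalent to the original.
Here P = 'Q(y)' and Q = 'H(y)'.

If H(y), then Q(y).


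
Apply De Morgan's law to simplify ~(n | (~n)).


De Morgan: the negation of a disjunction is the conjunction of the negations.
Distribute ~ across |, flipping it to &, and negate each literal.

(~n) & n


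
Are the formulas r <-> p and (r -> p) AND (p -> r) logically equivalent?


Compare truth tables:
p | r | φ | ψ
-------------
F | F | T | T
T | F | F | F
F | T | F | F
T | T | T | T
The columns φ and ψ agree on every row.

Yes, they are logically equivalent.


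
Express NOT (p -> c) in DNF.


Step 1: Rewrite implication then negate: ¬(¬p ∨ c) = p ∧ ¬c.

p AND (NOT c)


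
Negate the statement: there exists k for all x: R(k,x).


Negation flips each quantifier (∀↔∃) and negates the inner predicate.
¬(there exists k for all x: φ) = for all k there exists x: ¬φ.

for all k there exists x: NOT(R(k,x))


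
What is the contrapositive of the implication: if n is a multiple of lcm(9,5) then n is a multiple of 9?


The contrapositive of (P → Q) is (¬Q → ¬P); it is logically equivalent to the original.
Here P = 'n is a multiple of lcm(9,5)' and Q = 'n is a multiple of 9'.

If not (n is a multiple of 9), then not (n is a multiple of lcm(9,5)).


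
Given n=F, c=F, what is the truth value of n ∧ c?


Conjunction is true only when both operands are true.
Substitute: n=F, c=F.
F ∧ F evaluates to F.

F


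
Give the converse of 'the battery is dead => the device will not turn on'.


The converse of (P → Q) is (Q → P). It is not in general equivalent to the original.
Here P = 'the battery is dead' and Q = 'the device will not turn on'.

If the device will not turn on, then the battery is dead.


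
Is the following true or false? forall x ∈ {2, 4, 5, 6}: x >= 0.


Evaluate the predicate on each element: 2:True, 4:True, 5:True, 6:True.
Every element satisfies the predicate.

True


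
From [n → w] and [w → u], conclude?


Hypothetical syllogism: from (P → Q) and (Q → R), infer (P → R).
Chain the two implications through the shared middle term 'w'.

n → u


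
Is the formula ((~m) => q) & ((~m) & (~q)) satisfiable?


Check all 4 assignments over {m, q}:
m | q | φ
---------
False | False | False
True | False | False
False | True | False
True | True | False
No assignment makes the formula true.

Unsatisfiable.


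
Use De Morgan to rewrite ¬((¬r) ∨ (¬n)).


De Morgan: the negation of a disjunction is the conjunction of the negations.
Distribute ¬ across ∨, flipping it to ∧, and negate each literal.

r ∧ n


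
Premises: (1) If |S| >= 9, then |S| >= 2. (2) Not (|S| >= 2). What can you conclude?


Modus tollens: from (P → Q) and ¬Q, infer ¬P.
Q = '|S| >= 2' is denied; since P → Q, P must also fail.

Not (|S| >= 9).


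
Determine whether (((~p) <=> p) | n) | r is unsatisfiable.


Truth table over {n, p, r}:
n | p | r | φ
-------------
False | False | False | False
True | False | False | True
False | True | False | False
True | True | False | True
False | False | True | True
True | False | True | True
False | True | True | True
True | True | True | True
Satisfying assignment at row 2: n=True, p=False, r=False gives True.

No, it is not a contradiction.


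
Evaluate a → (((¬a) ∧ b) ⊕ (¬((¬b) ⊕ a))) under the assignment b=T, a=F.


Substitute b=T, a=F:
¬a = T
(¬a) ∧ b = T ∧ T = T
¬b = F
(¬b) ⊕ a = F ⊕ F = F
¬((¬b) ⊕ a) = T
((¬a) ∧ b) ⊕ (¬((¬b) ⊕ a)) = T ⊕ T = F
a → (((¬a) ∧ b) ⊕ (¬((¬b) ⊕ a))) = F → F = T

T


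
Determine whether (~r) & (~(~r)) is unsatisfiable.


Truth table over {r}:
r | φ
-----
False | False
True | False
Every row is false.

Yes, it is a contradiction.


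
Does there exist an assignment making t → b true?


Search for a satisfying assignment over {b, t}.
Try b=F, t=F: the formula evaluates to T.
A satisfying assignment exists.

Satisfiable.


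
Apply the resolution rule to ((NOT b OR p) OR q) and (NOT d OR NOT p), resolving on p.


The clauses contain complementary literals p and NOTp.
Resolution eliminates this pair and disjoins the remaining literals (merging duplicates).

((q OR NOT b) OR NOT d)


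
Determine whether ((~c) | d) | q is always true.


Build the truth table over {c, d, q}:
c | d | q | φ
-------------
False | False | False | True
True | False | False | False
False | True | False | True
True | True | False | True
False | False | True | True
True | False | True | True
False | True | True | True
True | True | True | True
Counterexample at row 2: with c=True, d=False, q=False, the formula is False.

No, it is not a tautology.


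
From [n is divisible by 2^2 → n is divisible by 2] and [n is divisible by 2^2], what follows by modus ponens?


Modus ponens: from (P → Q) and P, infer Q.
P = 'n is divisible by 2^2' is asserted, and P → Q holds, so Q follows.

n is divisible by 2.


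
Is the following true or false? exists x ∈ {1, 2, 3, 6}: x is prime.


Evaluate the predicate on each element: 1:False, 2:True, 3:True, 6:False.
Witness x = 2 satisfies the predicate.

True


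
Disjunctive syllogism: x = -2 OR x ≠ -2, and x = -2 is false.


Disjunctive syllogism: from (P ∨ Q) and ¬P, infer Q.
One disjunct, 'x = -2', is ruled out; the other must hold.

x ≠ -2


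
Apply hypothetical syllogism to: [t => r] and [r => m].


Hypothetical syllogism: from (P → Q) and (Q → R), infer (P → R).
Chain the two implications through the shared middle term 'r'.

t => m


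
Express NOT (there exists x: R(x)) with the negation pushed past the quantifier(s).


¬(for all x: φ) = there exists x: ¬φ, and ¬(there exists x: φ) = for all x: ¬φ.
Apply to the existential statement.

for all x: NOT(R(x))


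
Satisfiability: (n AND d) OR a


Search for a satisfying assignment over {a, d, n}.
Try a=T, d=F, n=F: the formula evaluates to T.
A satisfying assignment exists.

Satisfiable.


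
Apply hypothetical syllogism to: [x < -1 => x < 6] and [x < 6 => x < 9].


Hypothetical syllogism: from (P → Q) and (Q → R), infer (P → R).
Chain the two implications through the shared middle term 'x < 6'.

x < -1 => x < 9


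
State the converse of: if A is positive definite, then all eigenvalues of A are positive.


The converse of (P → Q) is (Q → P). It is not in general equivalent to the original.
Here P = 'A is positive definite' and Q = 'all eigenvalues of A are positive'.

If all eigenvalues of A are positive, then A is positive definite.


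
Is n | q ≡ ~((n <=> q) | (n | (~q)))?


Compare truth tables:
n | q | φ | ψ
-------------
False | False | False | False
True | False | True | False
False | True | True | True
True | True | True | False
They differ at row 2 (n=True, q=False): φ=True but ψ=False.

No, they are not logically equivalent.


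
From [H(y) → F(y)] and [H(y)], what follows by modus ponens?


Modus ponens: from (P → Q) and P, infer Q.
P = 'H(y)' is asserted, and P → Q holds, so Q follows.

F(y).


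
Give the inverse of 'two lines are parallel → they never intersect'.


The inverse of (P → Q) is (¬P → ¬Q). It is equivalent to the converse, not to the original.
Here P = 'two lines are parallel' and Q = 'they never intersect'.

If not (two lines are parallel), then not (they never intersect).


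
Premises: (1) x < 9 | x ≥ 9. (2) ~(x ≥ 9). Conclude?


Disjunctive syllogism: from (P ∨ Q) and ¬P, infer Q.
One disjunct, 'x ≥ 9', is ruled out; the other must hold.

x < 9


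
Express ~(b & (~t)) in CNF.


Step 1: Apply De Morgan: ¬(b ∧ (¬t)) = ¬b ∨ ¬(¬t).
Step 2: Eliminate any double negations (¬¬X = X).

(~b) | t


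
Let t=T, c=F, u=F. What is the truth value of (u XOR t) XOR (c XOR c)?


Substitute t=T, c=F, u=F:
u XOR t = F XOR T = T
c XOR c = F XOR F = F
(u XOR t) XOR (c XOR c) = T XOR F = T

T


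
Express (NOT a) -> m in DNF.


Step 1: Rewrite (¬a) → m as ¬(¬a) ∨ m.
Step 2: Eliminate any double negations (¬¬X = X).

a OR m


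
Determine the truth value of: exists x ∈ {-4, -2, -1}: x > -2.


Evaluate the predicate on each element: -4:False, -2:False, -1:True.
Witness x = -1 satisfies the predicate.

True


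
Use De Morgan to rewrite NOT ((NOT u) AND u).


De Morgan: the negation of a conjunction is the disjunction of the negations.
Distribute NOT across AND, flipping it to OR, and negate each literal.

u OR (NOT u)


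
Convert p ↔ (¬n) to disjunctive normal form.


Step 1: p ↔ (¬n) is true exactly when both agree: (p ∧ (¬n)) ∨ (¬p ∧ ¬(¬n)).
Step 2: Eliminate any double negations (¬¬X = X).

(p ∧ (¬n)) ∨ ((¬p) ∧ n)


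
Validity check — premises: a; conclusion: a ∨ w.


This matches the form of disjunction introduction: the conclusion follows in every model of the premises.

Valid.


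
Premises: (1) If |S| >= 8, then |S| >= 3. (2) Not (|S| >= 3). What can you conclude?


Modus tollens: from (P → Q) and ¬Q, infer ¬P.
Q = '|S| >= 3' is denied; since P → Q, P must also fail.

Not (|S| >= 8).


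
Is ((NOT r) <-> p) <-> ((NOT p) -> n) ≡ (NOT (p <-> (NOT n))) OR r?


Compare truth tables:
n | p | r | φ | ψ
-----------------
F | F | F | T | T
T | F | F | F | F
F | T | F | T | F
T | T | F | T | T
F | F | T | F | T
T | F | T | T | T
F | T | T | F | T
T | T | T | F | T
They differ at row 3 (n=F, p=T, r=F): φ=T but ψ=F.

No, they are not logically equivalent.


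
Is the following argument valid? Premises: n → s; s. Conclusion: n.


This is affirming the consequent (fallacy). There exist truth assignments where the premises are all true but the conclusion is false.

Invalid.


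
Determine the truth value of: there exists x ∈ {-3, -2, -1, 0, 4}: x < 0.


Evaluate the predicate on each element: -3:T, -2:T, -1:T, 0:F, 4:F.
Witness x = -3 satisfies the predicate.

T


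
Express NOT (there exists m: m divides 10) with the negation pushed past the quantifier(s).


¬(for all x: φ) = there exists x: ¬φ, and ¬(there exists x: φ) = for all x: ¬φ.
Apply to the existential statement.

for all m: NOT(m divides 10)


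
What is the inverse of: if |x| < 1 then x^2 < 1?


The inverse of (P → Q) is (¬P → ¬Q). It is equivalent to the converse, not to the original.
Here P = '|x| < 1' and Q = 'x^2 < 1'.

If not (|x| < 1), then not (x^2 < 1).


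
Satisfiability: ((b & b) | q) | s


Search for a satisfying assignment over {b, q, s}.
Try b=True, q=False, s=False: the formula evaluates to True.
A satisfying assignment exists.

Satisfiable.


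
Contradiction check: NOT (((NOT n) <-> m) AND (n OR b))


Truth table over {b, m, n}:
b | m | n | φ
-------------
F | F | F | T
T | F | F | T
F | T | F | T
T | T | F | F
F | F | T | F
T | F | T | F
F | T | T | T
T | T | T | T
Satisfying assignment at row 1: b=F, m=F, n=F gives T.

No, it is not a contradiction.


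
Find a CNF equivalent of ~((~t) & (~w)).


Step 1: Apply De Morgan: ¬((¬t) ∧ (¬w)) = ¬(¬t) ∨ ¬(¬w).
Step 2: Eliminate any double negations (¬¬X = X).

t | w


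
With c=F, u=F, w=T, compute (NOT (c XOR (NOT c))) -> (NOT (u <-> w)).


Substitute c=F, u=F, w=T:
NOT c = T
c XOR (NOT c) = F XOR T = T
NOT (c XOR (NOT c)) = F
u <-> w = F <-> T = F
NOT (u <-> w) = T
(NOT (c XOR (NOT c))) -> (NOT (u <-> w)) = F -> T = T

T


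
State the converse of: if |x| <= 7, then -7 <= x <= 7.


The converse of (P → Q) is (Q → P). It is not in general equivalent to the original.
Here P = '|x| <= 7' and Q = '-7 <= x <= 7'.

If -7 <= x <= 7, then |x| <= 7.
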